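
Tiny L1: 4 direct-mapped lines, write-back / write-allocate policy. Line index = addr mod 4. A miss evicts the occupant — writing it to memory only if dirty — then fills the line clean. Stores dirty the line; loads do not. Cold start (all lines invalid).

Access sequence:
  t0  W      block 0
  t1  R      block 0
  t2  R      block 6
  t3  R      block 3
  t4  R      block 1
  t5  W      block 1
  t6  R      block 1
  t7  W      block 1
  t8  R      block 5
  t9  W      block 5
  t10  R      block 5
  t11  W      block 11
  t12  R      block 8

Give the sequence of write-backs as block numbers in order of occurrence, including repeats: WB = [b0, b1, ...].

0: W B0 -> L0 miss  d=D]
1: R B0 -> L0 hit  d=D]
2: R B6 -> L2 miss  d=-]
3: R B3 -> L3 miss  d=-]
4: R B1 -> L1 miss  d=-]
5: W B1 -> L1 hit  d=D]
6: R B1 -> L1 hit  d=D]
7: W B1 -> L1 hit  d=D]
8: R B5 -> L1 miss wb->B1  d=-]
9: W B5 -> L1 hit  d=D]
10: R B5 -> L1 hit  d=D]
11: W B11 -> L3 miss  d=D]
12: R B8 -> L0 miss wb->B0  d=-]

WB = [1, 0]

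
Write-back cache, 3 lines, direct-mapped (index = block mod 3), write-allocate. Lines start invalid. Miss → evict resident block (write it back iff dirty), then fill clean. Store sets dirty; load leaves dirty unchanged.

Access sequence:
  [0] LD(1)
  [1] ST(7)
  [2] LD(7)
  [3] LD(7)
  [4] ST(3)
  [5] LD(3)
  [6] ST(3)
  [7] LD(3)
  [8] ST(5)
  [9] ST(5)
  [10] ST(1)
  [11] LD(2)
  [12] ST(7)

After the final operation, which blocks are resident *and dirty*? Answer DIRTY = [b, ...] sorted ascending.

0: R B1 → L1 miss [-]
1: W B7 → L1 miss [D]
2: R B7 → L1 hit [D]
3: R B7 → L1 hit [D]
4: W B3 → L0 miss [D]
5: R B3 → L0 hit [D]
6: W B3 → L0 hit [D]
7: R B3 → L0 hit [D]
8: W B5 → L2 miss [D]
9: W B5 → L2 hit [D]
10: W B1 → L1 miss wb→B7 [D]
11: R B2 → L2 miss wb→B5 [-]
12: W B7 → L1 miss wb→B1 [D]

DIRTY = [3, 7]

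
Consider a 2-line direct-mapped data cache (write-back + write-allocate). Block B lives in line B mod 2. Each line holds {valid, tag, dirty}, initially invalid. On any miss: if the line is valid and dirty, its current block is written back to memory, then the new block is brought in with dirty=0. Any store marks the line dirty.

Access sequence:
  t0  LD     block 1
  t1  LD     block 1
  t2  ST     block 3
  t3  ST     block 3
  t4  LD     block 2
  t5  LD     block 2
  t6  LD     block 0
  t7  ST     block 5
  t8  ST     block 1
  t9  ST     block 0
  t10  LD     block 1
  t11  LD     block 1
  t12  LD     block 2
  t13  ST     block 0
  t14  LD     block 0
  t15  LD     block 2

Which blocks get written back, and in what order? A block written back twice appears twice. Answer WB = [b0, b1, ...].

0: R B1 -> L1 miss  d=-]
1: R B1 -> L1 hit  d=-]
2: W B3 -> L1 miss  d=D]
3: W B3 -> L1 hit  d=D]
4: R B2 -> L0 miss  d=-]
5: R B2 -> L0 hit  d=-]
6: R B0 -> L0 miss  d=-]
7: W B5 -> L1 miss wb->B3  d=D]
8: W B1 -> L1 miss wb->B5  d=D]
9: W B0 -> L0 hit  d=D]
10: R B1 -> L1 hit  d=D]
11: R B1 -> L1 hit  d=D]
12: R B2 -> L0 miss wb->B0  d=-]
13: W B0 -> L0 miss  d=D]
14: R B0 -> L0 hit  d=D]
15: R B2 -> L0 miss wb->B0  d=-]

WB = [3, 5, 0, 0]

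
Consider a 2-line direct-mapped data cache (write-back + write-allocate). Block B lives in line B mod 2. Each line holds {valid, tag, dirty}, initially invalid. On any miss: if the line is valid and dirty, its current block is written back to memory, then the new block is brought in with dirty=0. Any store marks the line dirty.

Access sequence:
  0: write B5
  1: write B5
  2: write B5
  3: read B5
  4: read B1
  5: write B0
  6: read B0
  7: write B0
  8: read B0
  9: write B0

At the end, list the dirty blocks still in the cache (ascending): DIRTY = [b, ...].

DIRTY = [0]

  0 | W B5 → L1 miss [D]
  1 | W B5 → L1 hit [D]
  2 | W B5 → L1 hit [D]
  3 | R B5 → L1 hit [D]
  4 | R B1 → L1 miss wb→B5 [-]
  5 | W B0 → L0 miss [D]
  6 | R B0 → L0 hit [D]
  7 | W B0 → L0 hit [D]
  8 | R B0 → L0 hit [D]
  9 | W B0 → L0 hit [D]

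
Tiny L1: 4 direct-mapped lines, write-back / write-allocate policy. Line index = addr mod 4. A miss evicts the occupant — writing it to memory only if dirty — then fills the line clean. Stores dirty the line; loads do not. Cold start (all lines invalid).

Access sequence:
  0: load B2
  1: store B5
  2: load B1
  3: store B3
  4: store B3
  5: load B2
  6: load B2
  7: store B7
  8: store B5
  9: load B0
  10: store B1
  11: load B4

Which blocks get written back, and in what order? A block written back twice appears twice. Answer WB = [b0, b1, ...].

  0 | R B2 → L2 miss [-]
  1 | W B5 → L1 miss [D]
  2 | R B1 → L1 miss wb→B5 [-]
  3 | W B3 → L3 miss [D]
  4 | W B3 → L3 hit [D]
  5 | R B2 → L2 hit [-]
  6 | R B2 → L2 hit [-]
  7 | W B7 → L3 miss wb→B3 [D]
  8 | W B5 → L1 miss [D]
  9 | R B0 → L0 miss [-]
  10 | W B1 → L1 miss wb→B5 [D]
  11 | R B4 → L0 miss [-]

WB = [5, 3, 5]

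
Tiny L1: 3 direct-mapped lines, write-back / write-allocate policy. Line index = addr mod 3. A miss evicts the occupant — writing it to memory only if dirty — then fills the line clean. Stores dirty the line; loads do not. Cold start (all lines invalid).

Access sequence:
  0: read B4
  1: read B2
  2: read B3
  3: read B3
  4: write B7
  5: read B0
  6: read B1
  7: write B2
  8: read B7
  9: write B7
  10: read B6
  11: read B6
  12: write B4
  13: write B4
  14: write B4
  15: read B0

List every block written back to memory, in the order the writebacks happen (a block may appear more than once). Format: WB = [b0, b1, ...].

WB = [7, 7]

0: R B4 → L1 miss [-]
1: R B2 → L2 miss [-]
2: R B3 → L0 miss [-]
3: R B3 → L0 hit [-]
4: W B7 → L1 miss [D]
5: R B0 → L0 miss [-]
6: R B1 → L1 miss wb→B7 [-]
7: W B2 → L2 hit [D]
8: R B7 → L1 miss [-]
9: W B7 → L1 hit [D]
10: R B6 → L0 miss [-]
11: R B6 → L0 hit [-]
12: W B4 → L1 miss wb→B7 [D]
13: W B4 → L1 hit [D]
14: W B4 → L1 hit [D]
15: R B0 → L0 miss [-]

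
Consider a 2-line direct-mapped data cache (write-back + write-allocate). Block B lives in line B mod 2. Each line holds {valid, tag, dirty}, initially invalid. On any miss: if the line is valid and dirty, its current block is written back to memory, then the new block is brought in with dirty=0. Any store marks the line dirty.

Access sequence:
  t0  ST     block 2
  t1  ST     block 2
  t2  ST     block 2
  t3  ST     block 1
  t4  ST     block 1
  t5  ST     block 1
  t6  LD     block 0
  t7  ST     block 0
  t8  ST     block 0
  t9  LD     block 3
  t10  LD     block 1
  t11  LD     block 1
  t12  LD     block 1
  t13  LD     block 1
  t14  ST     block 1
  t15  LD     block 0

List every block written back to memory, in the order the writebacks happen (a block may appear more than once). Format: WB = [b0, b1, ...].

  0 | W B2 → L0 miss [D]
  1 | W B2 → L0 hit [D]
  2 | W B2 → L0 hit [D]
  3 | W B1 → L1 miss [D]
  4 | W B1 → L1 hit [D]
  5 | W B1 → L1 hit [D]
  6 | R B0 → L0 miss wb→B2 [-]
  7 | W B0 → L0 hit [D]
  8 | W B0 → L0 hit [D]
  9 | R B3 → L1 miss wb→B1 [-]
  10 | R B1 → L1 miss [-]
  11 | R B1 → L1 hit [-]
  12 | R B1 → L1 hit [-]
  13 | R B1 → L1 hit [-]
  14 | W B1 → L1 hit [D]
  15 | R B0 → L0 hit [D]

WB = [2, 1]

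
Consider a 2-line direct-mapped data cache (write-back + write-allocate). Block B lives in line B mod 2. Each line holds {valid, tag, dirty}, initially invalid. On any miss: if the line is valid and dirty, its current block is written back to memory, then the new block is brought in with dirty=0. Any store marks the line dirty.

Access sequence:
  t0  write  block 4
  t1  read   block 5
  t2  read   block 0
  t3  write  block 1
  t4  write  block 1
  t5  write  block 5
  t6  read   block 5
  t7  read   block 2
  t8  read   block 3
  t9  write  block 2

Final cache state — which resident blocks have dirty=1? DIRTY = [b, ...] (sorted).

0: W B4 -> L0 miss  d=D]
1: R B5 -> L1 miss  d=-]
2: R B0 -> L0 miss wb->B4  d=-]
3: W B1 -> L1 miss  d=D]
4: W B1 -> L1 hit  d=D]
5: W B5 -> L1 miss wb->B1  d=D]
6: R B5 -> L1 hit  d=D]
7: R B2 -> L0 miss  d=-]
8: R B3 -> L1 miss wb->B5  d=-]
9: W B2 -> L0 hit  d=D]

DIRTY = [2]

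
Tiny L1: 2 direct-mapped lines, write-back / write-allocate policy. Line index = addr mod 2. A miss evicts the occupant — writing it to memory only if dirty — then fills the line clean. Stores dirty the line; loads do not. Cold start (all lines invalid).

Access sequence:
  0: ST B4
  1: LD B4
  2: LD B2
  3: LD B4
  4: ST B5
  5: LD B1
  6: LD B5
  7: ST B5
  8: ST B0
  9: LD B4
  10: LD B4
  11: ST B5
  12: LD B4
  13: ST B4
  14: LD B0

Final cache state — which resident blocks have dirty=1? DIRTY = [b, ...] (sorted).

DIRTY = [5]

  0 | W B4 → L0 miss [D]
  1 | R B4 → L0 hit [D]
  2 | R B2 → L0 miss wb→B4 [-]
  3 | R B4 → L0 miss [-]
  4 | W B5 → L1 miss [D]
  5 | R B1 → L1 miss wb→B5 [-]
  6 | R B5 → L1 miss [-]
  7 | W B5 → L1 hit [D]
  8 | W B0 → L0 miss [D]
  9 | R B4 → L0 miss wb→B0 [-]
  10 | R B4 → L0 hit [-]
  11 | W B5 → L1 hit [D]
  12 | R B4 → L0 hit [-]
  13 | W B4 → L0 hit [D]
  14 | R B0 → L0 miss wb→B4 [-]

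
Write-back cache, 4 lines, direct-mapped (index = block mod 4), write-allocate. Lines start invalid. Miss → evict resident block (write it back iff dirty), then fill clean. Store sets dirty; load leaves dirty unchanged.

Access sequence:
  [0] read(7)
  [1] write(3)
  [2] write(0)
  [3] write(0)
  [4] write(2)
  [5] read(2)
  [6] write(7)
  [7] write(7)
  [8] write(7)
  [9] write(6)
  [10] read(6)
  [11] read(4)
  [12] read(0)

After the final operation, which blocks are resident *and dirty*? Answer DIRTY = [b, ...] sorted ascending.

DIRTY = [6, 7]

  0 | R B7 → L3 miss [-]
  1 | W B3 → L3 miss [D]
  2 | W B0 → L0 miss [D]
  3 | W B0 → L0 hit [D]
  4 | W B2 → L2 miss [D]
  5 | R B2 → L2 hit [D]
  6 | W B7 → L3 miss wb→B3 [D]
  7 | W B7 → L3 hit [D]
  8 | W B7 → L3 hit [D]
  9 | W B6 → L2 miss wb→B2 [D]
  10 | R B6 → L2 hit [D]
  11 | R B4 → L0 miss wb→B0 [-]
  12 | R B0 → L0 miss [-]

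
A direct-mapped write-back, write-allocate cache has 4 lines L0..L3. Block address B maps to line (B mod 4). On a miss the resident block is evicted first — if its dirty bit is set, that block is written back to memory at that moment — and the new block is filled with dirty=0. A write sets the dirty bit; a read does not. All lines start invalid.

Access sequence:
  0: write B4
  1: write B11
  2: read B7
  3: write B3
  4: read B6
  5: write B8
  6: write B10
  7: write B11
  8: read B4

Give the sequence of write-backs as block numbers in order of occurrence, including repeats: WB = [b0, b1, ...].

WB = [11, 4, 3, 8]

  0 | W B4 → L0 miss [D]
  1 | W B11 → L3 miss [D]
  2 | R B7 → L3 miss wb→B11 [-]
  3 | W B3 → L3 miss [D]
  4 | R B6 → L2 miss [-]
  5 | W B8 → L0 miss wb→B4 [D]
  6 | W B10 → L2 miss [D]
  7 | W B11 → L3 miss wb→B3 [D]
  8 | R B4 → L0 miss wb→B8 [-]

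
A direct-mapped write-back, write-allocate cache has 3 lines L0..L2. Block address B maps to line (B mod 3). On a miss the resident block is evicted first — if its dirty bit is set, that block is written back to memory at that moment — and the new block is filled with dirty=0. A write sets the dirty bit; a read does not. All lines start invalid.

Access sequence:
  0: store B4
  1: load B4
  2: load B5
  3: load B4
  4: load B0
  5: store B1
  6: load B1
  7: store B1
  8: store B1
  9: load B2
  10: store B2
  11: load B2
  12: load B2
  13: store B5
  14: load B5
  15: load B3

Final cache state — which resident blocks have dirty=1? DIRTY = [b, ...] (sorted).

0: W B4 -> L1 miss  d=D]
1: R B4 -> L1 hit  d=D]
2: R B5 -> L2 miss  d=-]
3: R B4 -> L1 hit  d=D]
4: R B0 -> L0 miss  d=-]
5: W B1 -> L1 miss wb->B4  d=D]
6: R B1 -> L1 hit  d=D]
7: W B1 -> L1 hit  d=D]
8: W B1 -> L1 hit  d=D]
9: R B2 -> L2 miss  d=-]
10: W B2 -> L2 hit  d=D]
11: R B2 -> L2 hit  d=D]
12: R B2 -> L2 hit  d=D]
13: W B5 -> L2 miss wb->B2  d=D]
14: R B5 -> L2 hit  d=D]
15: R B3 -> L0 miss  d=-]

DIRTY = [1, 5]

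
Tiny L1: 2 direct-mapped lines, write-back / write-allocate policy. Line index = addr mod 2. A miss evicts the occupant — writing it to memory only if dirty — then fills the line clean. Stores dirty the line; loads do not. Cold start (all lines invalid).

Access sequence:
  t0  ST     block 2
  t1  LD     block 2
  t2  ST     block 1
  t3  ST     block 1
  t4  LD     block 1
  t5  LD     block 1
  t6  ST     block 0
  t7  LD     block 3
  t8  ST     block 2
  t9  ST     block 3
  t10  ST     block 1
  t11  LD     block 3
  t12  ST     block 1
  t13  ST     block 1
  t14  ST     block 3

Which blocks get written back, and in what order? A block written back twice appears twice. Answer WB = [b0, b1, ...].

WB = [2, 1, 0, 3, 1, 1]

0: W B2 → L0 miss [D]
1: R B2 → L0 hit [D]
2: W B1 → L1 miss [D]
3: W B1 → L1 hit [D]
4: R B1 → L1 hit [D]
5: R B1 → L1 hit [D]
6: W B0 → L0 miss wb→B2 [D]
7: R B3 → L1 miss wb→B1 [-]
8: W B2 → L0 miss wb→B0 [D]
9: W B3 → L1 hit [D]
10: W B1 → L1 miss wb→B3 [D]
11: R B3 → L1 miss wb→B1 [-]
12: W B1 → L1 miss [D]
13: W B1 → L1 hit [D]
14: W B3 → L1 miss wb→B1 [D]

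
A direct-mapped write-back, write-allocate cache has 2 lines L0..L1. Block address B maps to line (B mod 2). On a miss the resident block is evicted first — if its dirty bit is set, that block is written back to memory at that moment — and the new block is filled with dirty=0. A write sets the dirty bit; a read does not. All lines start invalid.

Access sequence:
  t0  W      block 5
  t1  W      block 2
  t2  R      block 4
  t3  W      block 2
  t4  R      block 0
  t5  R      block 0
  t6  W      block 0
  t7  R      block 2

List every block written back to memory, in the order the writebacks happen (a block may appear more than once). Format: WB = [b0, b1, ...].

0: W B5 -> L1 miss  d=D]
1: W B2 -> L0 miss  d=D]
2: R B4 -> L0 miss wb->B2  d=-]
3: W B2 -> L0 miss  d=D]
4: R B0 -> L0 miss wb->B2  d=-]
5: R B0 -> L0 hit  d=-]
6: W B0 -> L0 hit  d=D]
7: R B2 -> L0 miss wb->B0  d=-]

WB = [2, 2, 0]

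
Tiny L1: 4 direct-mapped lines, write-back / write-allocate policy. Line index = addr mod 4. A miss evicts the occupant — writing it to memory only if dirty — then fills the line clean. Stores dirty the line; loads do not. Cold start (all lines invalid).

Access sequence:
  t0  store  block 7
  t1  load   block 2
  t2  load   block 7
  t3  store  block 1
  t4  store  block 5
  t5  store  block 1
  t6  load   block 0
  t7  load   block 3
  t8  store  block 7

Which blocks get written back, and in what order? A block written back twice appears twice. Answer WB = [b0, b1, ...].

  0 | W B7 → L3 miss [D]
  1 | R B2 → L2 miss [-]
  2 | R B7 → L3 hit [D]
  3 | W B1 → L1 miss [D]
  4 | W B5 → L1 miss wb→B1 [D]
  5 | W B1 → L1 miss wb→B5 [D]
  6 | R B0 → L0 miss [-]
  7 | R B3 → L3 miss wb→B7 [-]
  8 | W B7 → L3 miss [D]

WB = [1, 5, 7]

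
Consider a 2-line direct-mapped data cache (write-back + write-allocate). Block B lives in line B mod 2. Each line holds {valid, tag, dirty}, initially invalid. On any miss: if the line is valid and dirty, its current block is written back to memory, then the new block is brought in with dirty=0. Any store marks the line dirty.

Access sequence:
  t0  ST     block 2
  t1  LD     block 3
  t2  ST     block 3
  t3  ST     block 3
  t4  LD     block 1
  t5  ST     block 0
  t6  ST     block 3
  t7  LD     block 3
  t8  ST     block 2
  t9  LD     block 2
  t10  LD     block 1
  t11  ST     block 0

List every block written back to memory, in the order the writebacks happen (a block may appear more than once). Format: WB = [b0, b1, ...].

  0 | W B2 → L0 miss [D]
  1 | R B3 → L1 miss [-]
  2 | W B3 → L1 hit [D]
  3 | W B3 → L1 hit [D]
  4 | R B1 → L1 miss wb→B3 [-]
  5 | W B0 → L0 miss wb→B2 [D]
  6 | W B3 → L1 miss [D]
  7 | R B3 → L1 hit [D]
  8 | W B2 → L0 miss wb→B0 [D]
  9 | R B2 → L0 hit [D]
  10 | R B1 → L1 miss wb→B3 [-]
  11 | W B0 → L0 miss wb→B2 [D]

WB = [3, 2, 0, 3, 2]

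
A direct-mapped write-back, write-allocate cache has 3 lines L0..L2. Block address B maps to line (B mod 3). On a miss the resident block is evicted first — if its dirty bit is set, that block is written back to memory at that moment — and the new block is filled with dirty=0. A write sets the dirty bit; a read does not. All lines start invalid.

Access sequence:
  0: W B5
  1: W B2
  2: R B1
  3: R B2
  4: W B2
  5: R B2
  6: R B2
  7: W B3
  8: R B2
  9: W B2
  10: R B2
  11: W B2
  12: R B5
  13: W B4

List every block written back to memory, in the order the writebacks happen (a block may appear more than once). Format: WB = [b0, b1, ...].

0: W B5 -> L2 miss  d=D]
1: W B2 -> L2 miss wb->B5  d=D]
2: R B1 -> L1 miss  d=-]
3: R B2 -> L2 hit  d=D]
4: W B2 -> L2 hit  d=D]
5: R B2 -> L2 hit  d=D]
6: R B2 -> L2 hit  d=D]
7: W B3 -> L0 miss  d=D]
8: R B2 -> L2 hit  d=D]
9: W B2 -> L2 hit  d=D]
10: R B2 -> L2 hit  d=D]
11: W B2 -> L2 hit  d=D]
12: R B5 -> L2 miss wb->B2  d=-]
13: W B4 -> L1 miss  d=D]

WB = [5, 2]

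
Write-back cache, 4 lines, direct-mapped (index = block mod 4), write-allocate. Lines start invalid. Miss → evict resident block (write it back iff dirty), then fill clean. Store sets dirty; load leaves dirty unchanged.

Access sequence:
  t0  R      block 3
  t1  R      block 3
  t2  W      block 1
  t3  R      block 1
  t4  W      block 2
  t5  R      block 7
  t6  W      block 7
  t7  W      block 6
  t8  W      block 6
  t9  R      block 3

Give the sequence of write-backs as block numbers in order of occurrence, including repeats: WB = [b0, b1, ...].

0: R B3 -> L3 miss  d=-]
1: R B3 -> L3 hit  d=-]
2: W B1 -> L1 miss  d=D]
3: R B1 -> L1 hit  d=D]
4: W B2 -> L2 miss  d=D]
5: R B7 -> L3 miss  d=-]
6: W B7 -> L3 hit  d=D]
7: W B6 -> L2 miss wb->B2  d=D]
8: W B6 -> L2 hit  d=D]
9: R B3 -> L3 miss wb->B7  d=-]

WB = [2, 7]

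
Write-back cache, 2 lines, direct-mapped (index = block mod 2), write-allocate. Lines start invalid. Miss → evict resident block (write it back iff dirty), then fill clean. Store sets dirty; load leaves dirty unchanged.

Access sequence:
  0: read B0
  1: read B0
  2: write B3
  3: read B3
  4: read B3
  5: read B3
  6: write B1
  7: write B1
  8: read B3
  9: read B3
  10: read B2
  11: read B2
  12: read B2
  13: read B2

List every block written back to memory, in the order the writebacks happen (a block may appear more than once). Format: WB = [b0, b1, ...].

  0 | R B0 → L0 miss [-]
  1 | R B0 → L0 hit [-]
  2 | W B3 → L1 miss [D]
  3 | R B3 → L1 hit [D]
  4 | R B3 → L1 hit [D]
  5 | R B3 → L1 hit [D]
  6 | W B1 → L1 miss wb→B3 [D]
  7 | W B1 → L1 hit [D]
  8 | R B3 → L1 miss wb→B1 [-]
  9 | R B3 → L1 hit [-]
  10 | R B2 → L0 miss [-]
  11 | R B2 → L0 hit [-]
  12 | R B2 → L0 hit [-]
  13 | R B2 → L0 hit [-]

WB = [3, 1]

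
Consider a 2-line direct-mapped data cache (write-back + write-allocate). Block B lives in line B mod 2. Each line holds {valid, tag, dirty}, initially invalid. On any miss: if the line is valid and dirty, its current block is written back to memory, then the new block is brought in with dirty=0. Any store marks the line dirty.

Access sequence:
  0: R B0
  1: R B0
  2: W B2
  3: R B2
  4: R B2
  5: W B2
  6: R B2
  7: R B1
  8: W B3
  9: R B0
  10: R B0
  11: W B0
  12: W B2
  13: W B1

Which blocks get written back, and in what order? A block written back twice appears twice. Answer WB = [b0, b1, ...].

WB = [2, 0, 3]

0: R B0 -> L0 miss  d=-]
1: R B0 -> L0 hit  d=-]
2: W B2 -> L0 miss  d=D]
3: R B2 -> L0 hit  d=D]
4: R B2 -> L0 hit  d=D]
5: W B2 -> L0 hit  d=D]
6: R B2 -> L0 hit  d=D]
7: R B1 -> L1 miss  d=-]
8: W B3 -> L1 miss  d=D]
9: R B0 -> L0 miss wb->B2  d=-]
10: R B0 -> L0 hit  d=-]
11: W B0 -> L0 hit  d=D]
12: W B2 -> L0 miss wb->B0  d=D]
13: W B1 -> L1 miss wb->B3  d=D]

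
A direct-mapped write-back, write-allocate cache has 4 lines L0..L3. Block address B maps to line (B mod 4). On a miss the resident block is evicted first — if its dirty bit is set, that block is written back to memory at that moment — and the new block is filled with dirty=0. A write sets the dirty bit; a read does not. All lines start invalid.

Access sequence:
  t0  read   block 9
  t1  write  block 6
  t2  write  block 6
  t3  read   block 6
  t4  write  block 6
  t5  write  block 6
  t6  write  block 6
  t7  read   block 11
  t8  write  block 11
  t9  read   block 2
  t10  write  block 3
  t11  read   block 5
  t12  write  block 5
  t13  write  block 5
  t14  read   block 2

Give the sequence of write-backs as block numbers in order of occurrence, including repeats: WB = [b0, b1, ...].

WB = [6, 11]

0: R B9 → L1 miss [-]
1: W B6 → L2 miss [D]
2: W B6 → L2 hit [D]
3: R B6 → L2 hit [D]
4: W B6 → L2 hit [D]
5: W B6 → L2 hit [D]
6: W B6 → L2 hit [D]
7: R B11 → L3 miss [-]
8: W B11 → L3 hit [D]
9: R B2 → L2 miss wb→B6 [-]
10: W B3 → L3 miss wb→B11 [D]
11: R B5 → L1 miss [-]
12: W B5 → L1 hit [D]
13: W B5 → L1 hit [D]
14: R B2 → L2 hit [-]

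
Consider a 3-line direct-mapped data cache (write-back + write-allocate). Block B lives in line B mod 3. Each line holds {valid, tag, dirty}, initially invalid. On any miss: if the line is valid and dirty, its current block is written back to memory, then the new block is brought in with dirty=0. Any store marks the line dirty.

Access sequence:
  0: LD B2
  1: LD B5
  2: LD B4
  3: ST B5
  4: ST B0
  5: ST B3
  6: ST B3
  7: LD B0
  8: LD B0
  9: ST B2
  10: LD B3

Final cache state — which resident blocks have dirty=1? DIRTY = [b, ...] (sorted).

0: R B2 → L2 miss [-]
1: R B5 → L2 miss [-]
2: R B4 → L1 miss [-]
3: W B5 → L2 hit [D]
4: W B0 → L0 miss [D]
5: W B3 → L0 miss wb→B0 [D]
6: W B3 → L0 hit [D]
7: R B0 → L0 miss wb→B3 [-]
8: R B0 → L0 hit [-]
9: W B2 → L2 miss wb→B5 [D]
10: R B3 → L0 miss [-]

DIRTY = [2]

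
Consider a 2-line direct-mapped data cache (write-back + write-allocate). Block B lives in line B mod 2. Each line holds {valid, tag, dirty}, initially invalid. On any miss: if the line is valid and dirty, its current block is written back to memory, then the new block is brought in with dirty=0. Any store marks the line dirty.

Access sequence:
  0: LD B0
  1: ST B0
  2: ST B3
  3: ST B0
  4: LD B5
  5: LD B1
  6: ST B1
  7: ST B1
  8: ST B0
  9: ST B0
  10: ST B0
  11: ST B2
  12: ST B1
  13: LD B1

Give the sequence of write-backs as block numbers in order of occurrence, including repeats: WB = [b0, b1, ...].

0: R B0 → L0 miss [-]
1: W B0 → L0 hit [D]
2: W B3 → L1 miss [D]
3: W B0 → L0 hit [D]
4: R B5 → L1 miss wb→B3 [-]
5: R B1 → L1 miss [-]
6: W B1 → L1 hit [D]
7: W B1 → L1 hit [D]
8: W B0 → L0 hit [D]
9: W B0 → L0 hit [D]
10: W B0 → L0 hit [D]
11: W B2 → L0 miss wb→B0 [D]
12: W B1 → L1 hit [D]
13: R B1 → L1 hit [D]

WB = [3, 0]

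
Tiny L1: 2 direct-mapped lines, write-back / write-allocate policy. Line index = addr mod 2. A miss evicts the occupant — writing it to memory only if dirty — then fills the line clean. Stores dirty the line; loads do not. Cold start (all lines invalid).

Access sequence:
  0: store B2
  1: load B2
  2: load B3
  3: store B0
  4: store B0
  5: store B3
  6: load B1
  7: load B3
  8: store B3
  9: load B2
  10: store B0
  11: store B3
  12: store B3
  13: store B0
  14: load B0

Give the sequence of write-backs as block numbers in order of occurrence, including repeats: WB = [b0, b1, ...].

WB = [2, 3, 0]

0: W B2 → L0 miss [D]
1: R B2 → L0 hit [D]
2: R B3 → L1 miss [-]
3: W B0 → L0 miss wb→B2 [D]
4: W B0 → L0 hit [D]
5: W B3 → L1 hit [D]
6: R B1 → L1 miss wb→B3 [-]
7: R B3 → L1 miss [-]
8: W B3 → L1 hit [D]
9: R B2 → L0 miss wb→B0 [-]
10: W B0 → L0 miss [D]
11: W B3 → L1 hit [D]
12: W B3 → L1 hit [D]
13: W B0 → L0 hit [D]
14: R B0 → L0 hit [D]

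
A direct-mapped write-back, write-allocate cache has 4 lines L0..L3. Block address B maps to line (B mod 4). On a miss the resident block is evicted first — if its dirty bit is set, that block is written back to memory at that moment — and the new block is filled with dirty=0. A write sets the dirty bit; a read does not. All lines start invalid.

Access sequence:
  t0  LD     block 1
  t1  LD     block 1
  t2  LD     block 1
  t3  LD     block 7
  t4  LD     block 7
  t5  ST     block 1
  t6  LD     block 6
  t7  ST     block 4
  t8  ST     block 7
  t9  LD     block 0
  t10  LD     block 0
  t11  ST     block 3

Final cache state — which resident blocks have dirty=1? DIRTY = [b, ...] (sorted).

  0 | R B1 → L1 miss [-]
  1 | R B1 → L1 hit [-]
  2 | R B1 → L1 hit [-]
  3 | R B7 → L3 miss [-]
  4 | R B7 → L3 hit [-]
  5 | W B1 → L1 hit [D]
  6 | R B6 → L2 miss [-]
  7 | W B4 → L0 miss [D]
  8 | W B7 → L3 hit [D]
  9 | R B0 → L0 miss wb→B4 [-]
  10 | R B0 → L0 hit [-]
  11 | W B3 → L3 miss wb→B7 [D]

DIRTY = [1, 3]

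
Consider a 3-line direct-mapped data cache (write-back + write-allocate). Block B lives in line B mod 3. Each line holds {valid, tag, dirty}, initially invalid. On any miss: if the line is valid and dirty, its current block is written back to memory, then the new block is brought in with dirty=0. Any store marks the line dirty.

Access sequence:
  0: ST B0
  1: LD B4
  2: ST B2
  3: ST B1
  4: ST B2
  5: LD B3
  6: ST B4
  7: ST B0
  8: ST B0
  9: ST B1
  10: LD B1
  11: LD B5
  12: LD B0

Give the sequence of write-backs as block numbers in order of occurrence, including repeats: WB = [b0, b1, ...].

WB = [0, 1, 4, 2]

0: W B0 -> L0 miss  d=D]
1: R B4 -> L1 miss  d=-]
2: W B2 -> L2 miss  d=D]
3: W B1 -> L1 miss  d=D]
4: W B2 -> L2 hit  d=D]
5: R B3 -> L0 miss wb->B0  d=-]
6: W B4 -> L1 miss wb->B1  d=D]
7: W B0 -> L0 miss  d=D]
8: W B0 -> L0 hit  d=D]
9: W B1 -> L1 miss wb->B4  d=D]
10: R B1 -> L1 hit  d=D]
11: R B5 -> L2 miss wb->B2  d=-]
12: R B0 -> L0 hit  d=D]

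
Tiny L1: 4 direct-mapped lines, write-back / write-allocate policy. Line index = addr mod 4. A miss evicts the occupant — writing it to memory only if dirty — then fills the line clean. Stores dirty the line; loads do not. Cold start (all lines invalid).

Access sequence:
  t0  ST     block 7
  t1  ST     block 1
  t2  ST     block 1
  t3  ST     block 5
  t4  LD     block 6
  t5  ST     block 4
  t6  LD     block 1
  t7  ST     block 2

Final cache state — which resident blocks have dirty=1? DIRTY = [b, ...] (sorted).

0: W B7 -> L3 miss  d=D]
1: W B1 -> L1 miss  d=D]
2: W B1 -> L1 hit  d=D]
3: W B5 -> L1 miss wb->B1  d=D]
4: R B6 -> L2 miss  d=-]
5: W B4 -> L0 miss  d=D]
6: R B1 -> L1 miss wb->B5  d=-]
7: W B2 -> L2 miss  d=D]

DIRTY = [2, 4, 7]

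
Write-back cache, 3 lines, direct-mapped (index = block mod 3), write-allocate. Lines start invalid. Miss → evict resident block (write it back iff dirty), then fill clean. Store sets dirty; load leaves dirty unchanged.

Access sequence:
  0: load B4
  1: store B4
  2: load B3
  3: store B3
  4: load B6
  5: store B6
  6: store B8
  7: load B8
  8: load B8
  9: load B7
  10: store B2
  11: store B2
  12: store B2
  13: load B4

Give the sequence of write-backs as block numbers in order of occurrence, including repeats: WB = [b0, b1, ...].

0: R B4 → L1 miss [-]
1: W B4 → L1 hit [D]
2: R B3 → L0 miss [-]
3: W B3 → L0 hit [D]
4: R B6 → L0 miss wb→B3 [-]
5: W B6 → L0 hit [D]
6: W B8 → L2 miss [D]
7: R B8 → L2 hit [D]
8: R B8 → L2 hit [D]
9: R B7 → L1 miss wb→B4 [-]
10: W B2 → L2 miss wb→B8 [D]
11: W B2 → L2 hit [D]
12: W B2 → L2 hit [D]
13: R B4 → L1 miss [-]

WB = [3, 4, 8]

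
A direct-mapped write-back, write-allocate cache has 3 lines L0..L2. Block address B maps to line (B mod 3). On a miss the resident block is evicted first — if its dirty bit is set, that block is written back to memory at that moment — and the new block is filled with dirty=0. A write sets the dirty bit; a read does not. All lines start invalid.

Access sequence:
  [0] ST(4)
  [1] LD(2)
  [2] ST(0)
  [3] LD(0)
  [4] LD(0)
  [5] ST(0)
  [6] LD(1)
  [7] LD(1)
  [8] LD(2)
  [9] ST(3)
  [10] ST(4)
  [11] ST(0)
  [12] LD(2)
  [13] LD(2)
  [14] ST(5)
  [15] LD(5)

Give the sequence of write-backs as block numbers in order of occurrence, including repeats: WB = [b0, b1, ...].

0: W B4 → L1 miss [D]
1: R B2 → L2 miss [-]
2: W B0 → L0 miss [D]
3: R B0 → L0 hit [D]
4: R B0 → L0 hit [D]
5: W B0 → L0 hit [D]
6: R B1 → L1 miss wb→B4 [-]
7: R B1 → L1 hit [-]
8: R B2 → L2 hit [-]
9: W B3 → L0 miss wb→B0 [D]
10: W B4 → L1 miss [D]
11: W B0 → L0 miss wb→B3 [D]
12: R B2 → L2 hit [-]
13: R B2 → L2 hit [-]
14: W B5 → L2 miss [D]
15: R B5 → L2 hit [D]

WB = [4, 0, 3]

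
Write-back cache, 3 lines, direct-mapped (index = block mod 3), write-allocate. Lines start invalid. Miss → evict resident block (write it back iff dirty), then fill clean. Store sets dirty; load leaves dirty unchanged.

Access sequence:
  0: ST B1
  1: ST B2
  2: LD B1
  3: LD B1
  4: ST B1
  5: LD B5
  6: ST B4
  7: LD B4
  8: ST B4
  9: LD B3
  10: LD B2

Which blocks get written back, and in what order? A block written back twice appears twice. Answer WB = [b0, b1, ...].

0: W B1 → L1 miss [D]
1: W B2 → L2 miss [D]
2: R B1 → L1 hit [D]
3: R B1 → L1 hit [D]
4: W B1 → L1 hit [D]
5: R B5 → L2 miss wb→B2 [-]
6: W B4 → L1 miss wb→B1 [D]
7: R B4 → L1 hit [D]
8: W B4 → L1 hit [D]
9: R B3 → L0 miss [-]
10: R B2 → L2 miss [-]

WB = [2, 1]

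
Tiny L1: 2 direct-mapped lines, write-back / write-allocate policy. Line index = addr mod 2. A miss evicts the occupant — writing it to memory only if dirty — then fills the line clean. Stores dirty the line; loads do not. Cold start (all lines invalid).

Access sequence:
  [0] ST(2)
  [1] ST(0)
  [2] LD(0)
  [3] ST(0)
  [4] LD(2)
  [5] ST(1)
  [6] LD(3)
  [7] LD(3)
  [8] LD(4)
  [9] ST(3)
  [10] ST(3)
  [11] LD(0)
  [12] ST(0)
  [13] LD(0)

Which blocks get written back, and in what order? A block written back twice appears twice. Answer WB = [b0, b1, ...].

WB = [2, 0, 1]

0: W B2 -> L0 miss  d=D]
1: W B0 -> L0 miss wb->B2  d=D]
2: R B0 -> L0 hit  d=D]
3: W B0 -> L0 hit  d=D]
4: R B2 -> L0 miss wb->B0  d=-]
5: W B1 -> L1 miss  d=D]
6: R B3 -> L1 miss wb->B1  d=-]
7: R B3 -> L1 hit  d=-]
8: R B4 -> L0 miss  d=-]
9: W B3 -> L1 hit  d=D]
10: W B3 -> L1 hit  d=D]
11: R B0 -> L0 miss  d=-]
12: W B0 -> L0 hit  d=D]
13: R B0 -> L0 hit  d=D]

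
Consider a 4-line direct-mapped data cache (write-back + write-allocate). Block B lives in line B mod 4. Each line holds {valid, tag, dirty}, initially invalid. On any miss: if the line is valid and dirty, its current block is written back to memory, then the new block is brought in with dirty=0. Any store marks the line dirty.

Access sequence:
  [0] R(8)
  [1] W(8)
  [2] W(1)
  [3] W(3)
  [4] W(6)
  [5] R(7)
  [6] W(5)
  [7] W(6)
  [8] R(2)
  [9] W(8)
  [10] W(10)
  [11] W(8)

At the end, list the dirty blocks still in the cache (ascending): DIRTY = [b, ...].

DIRTY = [5, 8, 10]

  0 | R B8 → L0 miss [-]
  1 | W B8 → L0 hit [D]
  2 | W B1 → L1 miss [D]
  3 | W B3 → L3 miss [D]
  4 | W B6 → L2 miss [D]
  5 | R B7 → L3 miss wb→B3 [-]
  6 | W B5 → L1 miss wb→B1 [D]
  7 | W B6 → L2 hit [D]
  8 | R B2 → L2 miss wb→B6 [-]
  9 | W B8 → L0 hit [D]
  10 | W B10 → L2 miss [D]
  11 | W B8 → L0 hit [D]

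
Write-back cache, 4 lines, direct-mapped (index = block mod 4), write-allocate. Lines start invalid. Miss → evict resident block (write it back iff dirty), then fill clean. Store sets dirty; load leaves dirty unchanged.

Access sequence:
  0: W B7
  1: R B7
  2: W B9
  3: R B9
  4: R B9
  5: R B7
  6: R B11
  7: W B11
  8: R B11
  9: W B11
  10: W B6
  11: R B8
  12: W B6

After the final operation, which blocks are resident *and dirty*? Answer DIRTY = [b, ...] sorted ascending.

0: W B7 → L3 miss [D]
1: R B7 → L3 hit [D]
2: W B9 → L1 miss [D]
3: R B9 → L1 hit [D]
4: R B9 → L1 hit [D]
5: R B7 → L3 hit [D]
6: R B11 → L3 miss wb→B7 [-]
7: W B11 → L3 hit [D]
8: R B11 → L3 hit [D]
9: W B11 → L3 hit [D]
10: W B6 → L2 miss [D]
11: R B8 → L0 miss [-]
12: W B6 → L2 hit [D]

DIRTY = [6, 9, 11]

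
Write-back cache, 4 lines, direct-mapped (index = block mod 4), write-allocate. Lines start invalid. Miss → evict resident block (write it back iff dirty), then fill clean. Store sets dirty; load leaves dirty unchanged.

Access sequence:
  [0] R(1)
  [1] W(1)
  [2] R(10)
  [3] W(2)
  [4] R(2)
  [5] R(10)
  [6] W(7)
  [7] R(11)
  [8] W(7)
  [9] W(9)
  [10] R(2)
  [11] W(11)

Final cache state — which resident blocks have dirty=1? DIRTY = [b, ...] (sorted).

0: R B1 -> L1 miss  d=-]
1: W B1 -> L1 hit  d=D]
2: R B10 -> L2 miss  d=-]
3: W B2 -> L2 miss  d=D]
4: R B2 -> L2 hit  d=D]
5: R B10 -> L2 miss wb->B2  d=-]
6: W B7 -> L3 miss  d=D]
7: R B11 -> L3 miss wb->B7  d=-]
8: W B7 -> L3 miss  d=D]
9: W B9 -> L1 miss wb->B1  d=D]
10: R B2 -> L2 miss  d=-]
11: W B11 -> L3 miss wb->B7  d=D]

DIRTY = [9, 11]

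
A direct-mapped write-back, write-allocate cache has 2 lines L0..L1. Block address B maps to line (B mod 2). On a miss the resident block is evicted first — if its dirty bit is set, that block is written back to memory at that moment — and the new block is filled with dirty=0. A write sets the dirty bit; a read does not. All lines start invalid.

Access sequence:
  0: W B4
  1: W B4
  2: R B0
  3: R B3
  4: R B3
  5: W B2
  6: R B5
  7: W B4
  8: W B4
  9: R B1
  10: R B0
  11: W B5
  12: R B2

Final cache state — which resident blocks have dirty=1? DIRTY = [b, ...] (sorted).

DIRTY = [5]

0: W B4 → L0 miss [D]
1: W B4 → L0 hit [D]
2: R B0 → L0 miss wb→B4 [-]
3: R B3 → L1 miss [-]
4: R B3 → L1 hit [-]
5: W B2 → L0 miss [D]
6: R B5 → L1 miss [-]
7: W B4 → L0 miss wb→B2 [D]
8: W B4 → L0 hit [D]
9: R B1 → L1 miss [-]
10: R B0 → L0 miss wb→B4 [-]
11: W B5 → L1 miss [D]
12: R B2 → L0 miss [-]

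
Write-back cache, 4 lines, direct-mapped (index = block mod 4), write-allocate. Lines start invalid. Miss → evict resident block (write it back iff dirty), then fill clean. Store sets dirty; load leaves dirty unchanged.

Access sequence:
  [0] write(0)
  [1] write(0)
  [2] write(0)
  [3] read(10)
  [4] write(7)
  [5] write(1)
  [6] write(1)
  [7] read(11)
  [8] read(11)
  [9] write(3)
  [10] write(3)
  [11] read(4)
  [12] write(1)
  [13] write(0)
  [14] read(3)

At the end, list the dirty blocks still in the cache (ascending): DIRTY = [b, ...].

DIRTY = [0, 1, 3]

0: W B0 -> L0 miss  d=D]
1: W B0 -> L0 hit  d=D]
2: W B0 -> L0 hit  d=D]
3: R B10 -> L2 miss  d=-]
4: W B7 -> L3 miss  d=D]
5: W B1 -> L1 miss  d=D]
6: W B1 -> L1 hit  d=D]
7: R B11 -> L3 miss wb->B7  d=-]
8: R B11 -> L3 hit  d=-]
9: W B3 -> L3 miss  d=D]
10: W B3 -> L3 hit  d=D]
11: R B4 -> L0 miss wb->B0  d=-]
12: W B1 -> L1 hit  d=D]
13: W B0 -> L0 miss  d=D]
14: R B3 -> L3 hit  d=D]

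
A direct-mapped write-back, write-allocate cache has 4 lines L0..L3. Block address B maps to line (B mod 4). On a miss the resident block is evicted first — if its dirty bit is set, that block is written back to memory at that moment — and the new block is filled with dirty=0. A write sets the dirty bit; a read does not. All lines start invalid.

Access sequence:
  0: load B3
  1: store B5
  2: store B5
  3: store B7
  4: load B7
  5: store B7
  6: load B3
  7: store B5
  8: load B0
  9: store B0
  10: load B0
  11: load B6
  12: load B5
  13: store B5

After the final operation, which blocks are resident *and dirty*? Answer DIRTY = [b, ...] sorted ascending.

DIRTY = [0, 5]

0: R B3 → L3 miss [-]
1: W B5 → L1 miss [D]
2: W B5 → L1 hit [D]
3: W B7 → L3 miss [D]
4: R B7 → L3 hit [D]
5: W B7 → L3 hit [D]
6: R B3 → L3 miss wb→B7 [-]
7: W B5 → L1 hit [D]
8: R B0 → L0 miss [-]
9: W B0 → L0 hit [D]
10: R B0 → L0 hit [D]
11: R B6 → L2 miss [-]
12: R B5 → L1 hit [D]
13: W B5 → L1 hit [D]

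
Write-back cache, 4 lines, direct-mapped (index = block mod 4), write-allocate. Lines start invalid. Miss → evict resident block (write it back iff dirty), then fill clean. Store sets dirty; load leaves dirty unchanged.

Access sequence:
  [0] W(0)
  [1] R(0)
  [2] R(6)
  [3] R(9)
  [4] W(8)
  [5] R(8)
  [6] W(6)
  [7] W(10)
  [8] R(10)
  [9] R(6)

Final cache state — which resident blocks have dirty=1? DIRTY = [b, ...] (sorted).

DIRTY = [8]

0: W B0 → L0 miss [D]
1: R B0 → L0 hit [D]
2: R B6 → L2 miss [-]
3: R B9 → L1 miss [-]
4: W B8 → L0 miss wb→B0 [D]
5: R B8 → L0 hit [D]
6: W B6 → L2 hit [D]
7: W B10 → L2 miss wb→B6 [D]
8: R B10 → L2 hit [D]
9: R B6 → L2 miss wb→B10 [-]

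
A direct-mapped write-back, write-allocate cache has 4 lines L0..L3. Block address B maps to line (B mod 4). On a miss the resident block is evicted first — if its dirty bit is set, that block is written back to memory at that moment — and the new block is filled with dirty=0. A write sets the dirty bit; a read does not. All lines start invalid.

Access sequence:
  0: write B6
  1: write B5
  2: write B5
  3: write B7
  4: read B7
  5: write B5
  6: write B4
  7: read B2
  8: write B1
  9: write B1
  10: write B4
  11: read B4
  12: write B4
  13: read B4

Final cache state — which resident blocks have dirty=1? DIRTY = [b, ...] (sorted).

DIRTY = [1, 4, 7]

0: W B6 -> L2 miss  d=D]
1: W B5 -> L1 miss  d=D]
2: W B5 -> L1 hit  d=D]
3: W B7 -> L3 miss  d=D]
4: R B7 -> L3 hit  d=D]
5: W B5 -> L1 hit  d=D]
6: W B4 -> L0 miss  d=D]
7: R B2 -> L2 miss wb->B6  d=-]
8: W B1 -> L1 miss wb->B5  d=D]
9: W B1 -> L1 hit  d=D]
10: W B4 -> L0 hit  d=D]
11: R B4 -> L0 hit  d=D]
12: W B4 -> L0 hit  d=D]
13: R B4 -> L0 hit  d=D]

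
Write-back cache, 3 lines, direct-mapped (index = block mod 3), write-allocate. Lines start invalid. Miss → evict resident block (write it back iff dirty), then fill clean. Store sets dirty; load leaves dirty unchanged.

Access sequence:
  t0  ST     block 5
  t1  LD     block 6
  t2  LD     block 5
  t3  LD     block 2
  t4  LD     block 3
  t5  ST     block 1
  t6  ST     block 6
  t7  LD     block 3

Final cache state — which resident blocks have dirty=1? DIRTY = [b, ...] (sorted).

DIRTY = [1]

0: W B5 -> L2 miss  d=D]
1: R B6 -> L0 miss  d=-]
2: R B5 -> L2 hit  d=D]
3: R B2 -> L2 miss wb->B5  d=-]
4: R B3 -> L0 miss  d=-]
5: W B1 -> L1 miss  d=D]
6: W B6 -> L0 miss  d=D]
7: R B3 -> L0 miss wb->B6  d=-]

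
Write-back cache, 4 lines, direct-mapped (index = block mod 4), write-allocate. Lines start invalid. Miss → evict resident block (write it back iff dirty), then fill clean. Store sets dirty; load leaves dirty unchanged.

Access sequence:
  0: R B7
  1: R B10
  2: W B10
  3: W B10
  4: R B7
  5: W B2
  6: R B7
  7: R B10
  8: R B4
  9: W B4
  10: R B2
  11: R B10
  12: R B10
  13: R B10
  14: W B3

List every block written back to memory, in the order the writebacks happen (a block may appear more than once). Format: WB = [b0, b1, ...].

  0 | R B7 → L3 miss [-]
  1 | R B10 → L2 miss [-]
  2 | W B10 → L2 hit [D]
  3 | W B10 → L2 hit [D]
  4 | R B7 → L3 hit [-]
  5 | W B2 → L2 miss wb→B10 [D]
  6 | R B7 → L3 hit [-]
  7 | R B10 → L2 miss wb→B2 [-]
  8 | R B4 → L0 miss [-]
  9 | W B4 → L0 hit [D]
  10 | R B2 → L2 miss [-]
  11 | R B10 → L2 miss [-]
  12 | R B10 → L2 hit [-]
  13 | R B10 → L2 hit [-]
  14 | W B3 → L3 miss [D]

WB = [10, 2]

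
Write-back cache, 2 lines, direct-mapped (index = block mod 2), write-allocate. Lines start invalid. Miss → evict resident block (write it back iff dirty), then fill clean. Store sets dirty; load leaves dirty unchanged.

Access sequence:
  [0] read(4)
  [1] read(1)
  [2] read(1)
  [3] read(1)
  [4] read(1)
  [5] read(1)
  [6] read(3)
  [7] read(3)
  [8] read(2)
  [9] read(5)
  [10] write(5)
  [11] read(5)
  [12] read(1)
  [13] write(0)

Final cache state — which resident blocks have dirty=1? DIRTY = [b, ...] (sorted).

DIRTY = [0]

  0 | R B4 → L0 miss [-]
  1 | R B1 → L1 miss [-]
  2 | R B1 → L1 hit [-]
  3 | R B1 → L1 hit [-]
  4 | R B1 → L1 hit [-]
  5 | R B1 → L1 hit [-]
  6 | R B3 → L1 miss [-]
  7 | R B3 → L1 hit [-]
  8 | R B2 → L0 miss [-]
  9 | R B5 → L1 miss [-]
  10 | W B5 → L1 hit [D]
  11 | R B5 → L1 hit [D]
  12 | R B1 → L1 miss wb→B5 [-]
  13 | W B0 → L0 miss [D]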